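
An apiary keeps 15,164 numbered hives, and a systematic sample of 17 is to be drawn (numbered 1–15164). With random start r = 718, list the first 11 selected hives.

718, 1610, 2502, 3394, 4286, 5178, 6070, 6962, 7854, 8746, 9638

k = N/n = 15164/17 = 892
hive 1: 718
hive 2: 718 + 892 = 1610
hive 3: 1610 + 892 = 2502
hive 4: 2502 + 892 = 3394
hive 5: 3394 + 892 = 4286
hive 6: 4286 + 892 = 5178
hive 7: 5178 + 892 = 6070
hive 8: 6070 + 892 = 6962
hive 9: 6962 + 892 = 7854
hive 10: 7854 + 892 = 8746
hive 11: 8746 + 892 = 9638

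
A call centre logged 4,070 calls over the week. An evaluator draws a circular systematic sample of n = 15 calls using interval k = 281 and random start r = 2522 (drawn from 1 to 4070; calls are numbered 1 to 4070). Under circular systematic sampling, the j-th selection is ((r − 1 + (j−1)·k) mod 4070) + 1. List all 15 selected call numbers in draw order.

Selection 1: 2522
Selection 2: 2522 + 281 = 2803
Selection 3: 2803 + 281 = 3084
Selection 4: 3084 + 281 = 3365
Selection 5: 3365 + 281 = 3646
Selection 6: 3646 + 281 = 3927
Selection 7: 3927 + 281 = 4208 → 4208 − 4070 = 138
Selection 8: 138 + 281 = 419
Selection 9: 419 + 281 = 700
Selection 10: 700 + 281 = 981
Selection 11: 981 + 281 = 1262
Selection 12: 1262 + 281 = 1543
Selection 13: 1543 + 281 = 1824
Selection 14: 1824 + 281 = 2105
Selection 15: 2105 + 281 = 2386

2522, 2803, 3084, 3365, 3646, 3927, 138, 419, 700, 981, 1262, 1543, 1824, 2105, 2386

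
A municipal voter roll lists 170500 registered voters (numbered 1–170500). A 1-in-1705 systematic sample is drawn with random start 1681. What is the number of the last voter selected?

170476

k = 1705
100th selection = r + (100−1)·k = 1681 + 99×1705 = 1681 + 168795 = 170476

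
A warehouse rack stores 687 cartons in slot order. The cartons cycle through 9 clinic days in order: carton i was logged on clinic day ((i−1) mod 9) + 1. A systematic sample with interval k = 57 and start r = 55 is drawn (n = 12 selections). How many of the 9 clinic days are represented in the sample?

3

Consecutive selections differ by k = 57, so their clinic day numbers differ by 57 mod 9 = 3.
gcd(57, 9) = 3, so the sample visits 9/3 = 3 distinct residues mod 9.
Start 55 is clinic day 1; the clinic days hit are 1, 4, 7.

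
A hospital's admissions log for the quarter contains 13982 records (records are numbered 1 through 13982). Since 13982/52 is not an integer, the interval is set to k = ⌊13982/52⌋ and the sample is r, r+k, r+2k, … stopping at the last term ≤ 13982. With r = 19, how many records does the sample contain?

53

k = ⌊13982/52⌋ = 268
Achieved size = ⌊(13982 − 19)/268⌋ + 1 = ⌊13963/268⌋ + 1 = 52 + 1 = 53
(last selection: 19 + 52×268 = 13955 ≤ 13982; next would be 14223 > 13982)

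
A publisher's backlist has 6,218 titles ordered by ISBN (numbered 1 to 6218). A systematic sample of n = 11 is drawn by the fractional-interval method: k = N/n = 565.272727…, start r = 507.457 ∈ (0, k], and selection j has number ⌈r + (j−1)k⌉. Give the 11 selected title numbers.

j=1: r + 0k = 507.457 → ⌈·⌉ = 508
j=2: r + 1k = 1072.729727… → ⌈·⌉ = 1073
j=3: r + 2k = 1638.002454… → ⌈·⌉ = 1639
j=4: r + 3k = 2203.275181… → ⌈·⌉ = 2204
j=5: r + 4k = 2768.547909… → ⌈·⌉ = 2769
j=6: r + 5k = 3333.820636… → ⌈·⌉ = 3334
j=7: r + 6k = 3899.093363… → ⌈·⌉ = 3900
j=8: r + 7k = 4464.366090… → ⌈·⌉ = 4465
j=9: r + 8k = 5029.638818… → ⌈·⌉ = 5030
j=10: r + 9k = 5594.911545… → ⌈·⌉ = 5595
j=11: r + 10k = 6160.184272… → ⌈·⌉ = 6161

508, 1073, 1639, 2204, 2769, 3334, 3900, 4465, 5030, 5595, 6161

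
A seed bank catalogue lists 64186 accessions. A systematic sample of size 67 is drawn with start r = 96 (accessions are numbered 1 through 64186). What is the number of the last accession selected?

k = 64186/67 = 958
67th selection = r + (67−1)·k = 96 + 66×958 = 96 + 63228 = 63324

63324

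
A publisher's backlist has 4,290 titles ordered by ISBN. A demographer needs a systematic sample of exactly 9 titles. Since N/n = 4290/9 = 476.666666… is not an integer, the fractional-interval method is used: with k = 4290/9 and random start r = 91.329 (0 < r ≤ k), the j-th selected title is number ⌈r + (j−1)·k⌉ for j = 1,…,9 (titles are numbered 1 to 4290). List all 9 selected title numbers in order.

j=1: r + 0k = 91.329 → ⌈·⌉ = 92
j=2: r + 1k = 567.995666… → ⌈·⌉ = 568
j=3: r + 2k = 1044.662333… → ⌈·⌉ = 1045
j=4: r + 3k = 1521.329 → ⌈·⌉ = 1522
j=5: r + 4k = 1997.995666… → ⌈·⌉ = 1998
j=6: r + 5k = 2474.662333… → ⌈·⌉ = 2475
j=7: r + 6k = 2951.329 → ⌈·⌉ = 2952
j=8: r + 7k = 3427.995666… → ⌈·⌉ = 3428
j=9: r + 8k = 3904.662333… → ⌈·⌉ = 3905

92, 568, 1045, 1522, 1998, 2475, 2952, 3428, 3905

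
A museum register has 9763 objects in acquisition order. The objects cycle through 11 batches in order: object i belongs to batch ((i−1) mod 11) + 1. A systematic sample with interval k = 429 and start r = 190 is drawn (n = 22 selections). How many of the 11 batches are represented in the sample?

1

Consecutive selections differ by k = 429, so their batch numbers differ by 429 mod 11 = 0.
gcd(429, 11) = 11, so the sample visits 11/11 = 1 distinct residues mod 11.
Start 190 is batch 3; the batches hit are 3.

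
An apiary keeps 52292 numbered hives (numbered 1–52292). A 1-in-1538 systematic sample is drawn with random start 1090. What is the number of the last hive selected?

k = 1538
34th selection = r + (34−1)·k = 1090 + 33×1538 = 1090 + 50754 = 51844

51844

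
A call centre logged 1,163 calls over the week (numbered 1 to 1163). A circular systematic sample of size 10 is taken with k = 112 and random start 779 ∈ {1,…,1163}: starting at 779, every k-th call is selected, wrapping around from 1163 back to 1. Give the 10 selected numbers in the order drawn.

Selection 1: 779
Selection 2: 779 + 112 = 891
Selection 3: 891 + 112 = 1003
Selection 4: 1003 + 112 = 1115
Selection 5: 1115 + 112 = 1227 → 1227 − 1163 = 64
Selection 6: 64 + 112 = 176
Selection 7: 176 + 112 = 288
Selection 8: 288 + 112 = 400
Selection 9: 400 + 112 = 512
Selection 10: 512 + 112 = 624

779, 891, 1003, 1115, 64, 176, 288, 400, 512, 624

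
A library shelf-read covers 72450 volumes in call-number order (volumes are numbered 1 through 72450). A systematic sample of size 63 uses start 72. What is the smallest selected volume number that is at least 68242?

k = 72450/63 = 1150
Steps past start: ⌈(68242 − 72)/1150⌉ = ⌈68170/1150⌉ = 60
Selected volume: 72 + 60×1150 = 69072

69072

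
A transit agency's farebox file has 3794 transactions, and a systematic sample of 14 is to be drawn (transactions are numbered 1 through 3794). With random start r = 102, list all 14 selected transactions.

k = N/n = 3794/14 = 271
transaction 1: 102
transaction 2: 102 + 271 = 373
transaction 3: 373 + 271 = 644
transaction 4: 644 + 271 = 915
transaction 5: 915 + 271 = 1186
transaction 6: 1186 + 271 = 1457
transaction 7: 1457 + 271 = 1728
transaction 8: 1728 + 271 = 1999
transaction 9: 1999 + 271 = 2270
transaction 10: 2270 + 271 = 2541
transaction 11: 2541 + 271 = 2812
transaction 12: 2812 + 271 = 3083
transaction 13: 3083 + 271 = 3354
transaction 14: 3354 + 271 = 3625

102, 373, 644, 915, 1186, 1457, 1728, 1999, 2270, 2541, 2812, 3083, 3354, 3625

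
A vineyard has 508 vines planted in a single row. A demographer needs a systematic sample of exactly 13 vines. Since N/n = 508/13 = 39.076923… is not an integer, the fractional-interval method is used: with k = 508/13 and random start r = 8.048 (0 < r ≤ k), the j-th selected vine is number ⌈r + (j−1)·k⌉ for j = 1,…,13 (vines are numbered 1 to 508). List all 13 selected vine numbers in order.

9, 48, 87, 126, 165, 204, 243, 282, 321, 360, 399, 438, 477

j=1: r + 0k = 8.048 → ⌈·⌉ = 9
j=2: r + 1k = 47.124923… → ⌈·⌉ = 48
j=3: r + 2k = 86.201846… → ⌈·⌉ = 87
j=4: r + 3k = 125.278769… → ⌈·⌉ = 126
j=5: r + 4k = 164.355692… → ⌈·⌉ = 165
j=6: r + 5k = 203.432615… → ⌈·⌉ = 204
j=7: r + 6k = 242.509538… → ⌈·⌉ = 243
j=8: r + 7k = 281.586461… → ⌈·⌉ = 282
j=9: r + 8k = 320.663384… → ⌈·⌉ = 321
j=10: r + 9k = 359.740307… → ⌈·⌉ = 360
j=11: r + 10k = 398.817230… → ⌈·⌉ = 399
j=12: r + 11k = 437.894153… → ⌈·⌉ = 438
j=13: r + 12k = 476.971076… → ⌈·⌉ = 477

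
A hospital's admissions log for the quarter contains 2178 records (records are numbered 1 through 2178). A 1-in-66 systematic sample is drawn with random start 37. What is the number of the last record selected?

k = 66
33rd selection = r + (33−1)·k = 37 + 32×66 = 37 + 2112 = 2149

2149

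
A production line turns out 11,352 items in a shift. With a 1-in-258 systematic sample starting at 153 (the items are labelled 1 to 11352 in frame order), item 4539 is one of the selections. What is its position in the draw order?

k = 258
position = (4539 − 153)/258 + 1 = 4386/258 + 1 = 17 + 1 = 18

18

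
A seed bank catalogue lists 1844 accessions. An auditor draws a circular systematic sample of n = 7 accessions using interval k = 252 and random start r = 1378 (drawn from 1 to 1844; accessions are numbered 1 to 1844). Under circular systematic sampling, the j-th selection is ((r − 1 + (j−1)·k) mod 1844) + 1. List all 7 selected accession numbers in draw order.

Selection 1: 1378
Selection 2: 1378 + 252 = 1630
Selection 3: 1630 + 252 = 1882 → 1882 − 1844 = 38
Selection 4: 38 + 252 = 290
Selection 5: 290 + 252 = 542
Selection 6: 542 + 252 = 794
Selection 7: 794 + 252 = 1046

1378, 1630, 38, 290, 542, 794, 1046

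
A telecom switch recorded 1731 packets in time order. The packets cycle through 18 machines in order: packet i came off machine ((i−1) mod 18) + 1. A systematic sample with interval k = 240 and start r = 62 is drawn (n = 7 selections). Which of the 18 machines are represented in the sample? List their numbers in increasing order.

2, 8, 14

Consecutive selections differ by k = 240, so their machine numbers differ by 240 mod 18 = 6.
gcd(240, 18) = 6, so the sample visits 18/6 = 3 distinct residues mod 18.
Start 62 is machine 8; the machines hit are 2, 8, 14.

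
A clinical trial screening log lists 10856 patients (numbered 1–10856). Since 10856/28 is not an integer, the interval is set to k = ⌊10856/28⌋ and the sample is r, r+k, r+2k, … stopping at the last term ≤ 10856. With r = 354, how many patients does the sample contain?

k = ⌊10856/28⌋ = 387
Achieved size = ⌊(10856 − 354)/387⌋ + 1 = ⌊10502/387⌋ + 1 = 27 + 1 = 28
(last selection: 354 + 27×387 = 10803 ≤ 10856; next would be 11190 > 10856)

28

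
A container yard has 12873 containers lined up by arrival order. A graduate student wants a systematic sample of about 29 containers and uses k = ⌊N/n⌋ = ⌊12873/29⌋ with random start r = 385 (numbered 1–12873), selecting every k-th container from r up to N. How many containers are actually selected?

k = ⌊12873/29⌋ = 443
Achieved size = ⌊(12873 − 385)/443⌋ + 1 = ⌊12488/443⌋ + 1 = 28 + 1 = 29
(last selection: 385 + 28×443 = 12789 ≤ 12873; next would be 13232 > 12873)

29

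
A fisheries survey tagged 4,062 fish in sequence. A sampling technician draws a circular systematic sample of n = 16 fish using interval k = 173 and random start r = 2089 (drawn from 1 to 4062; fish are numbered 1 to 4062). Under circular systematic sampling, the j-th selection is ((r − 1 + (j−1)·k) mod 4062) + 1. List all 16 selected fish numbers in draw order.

2089, 2262, 2435, 2608, 2781, 2954, 3127, 3300, 3473, 3646, 3819, 3992, 103, 276, 449, 622

Selection 1: 2089
Selection 2: 2089 + 173 = 2262
Selection 3: 2262 + 173 = 2435
Selection 4: 2435 + 173 = 2608
Selection 5: 2608 + 173 = 2781
Selection 6: 2781 + 173 = 2954
Selection 7: 2954 + 173 = 3127
Selection 8: 3127 + 173 = 3300
Selection 9: 3300 + 173 = 3473
Selection 10: 3473 + 173 = 3646
Selection 11: 3646 + 173 = 3819
Selection 12: 3819 + 173 = 3992
Selection 13: 3992 + 173 = 4165 → 4165 − 4062 = 103
Selection 14: 103 + 173 = 276
Selection 15: 276 + 173 = 449
Selection 16: 449 + 173 = 622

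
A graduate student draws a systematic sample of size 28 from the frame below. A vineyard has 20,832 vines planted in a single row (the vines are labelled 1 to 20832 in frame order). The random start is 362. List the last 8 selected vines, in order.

15242, 15986, 16730, 17474, 18218, 18962, 19706, 20450

k = N/n = 20832/28 = 744
21st selection = 362 + 20×744 = 15242
22nd: 15242 + 744 = 15986
23rd: 15986 + 744 = 16730
24th: 16730 + 744 = 17474
25th: 17474 + 744 = 18218
26th: 18218 + 744 = 18962
27th: 18962 + 744 = 19706
28th: 19706 + 744 = 20450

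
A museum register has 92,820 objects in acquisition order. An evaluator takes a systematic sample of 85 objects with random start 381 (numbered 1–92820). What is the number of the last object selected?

k = 92820/85 = 1092
85th selection = r + (85−1)·k = 381 + 84×1092 = 381 + 91728 = 92109

92109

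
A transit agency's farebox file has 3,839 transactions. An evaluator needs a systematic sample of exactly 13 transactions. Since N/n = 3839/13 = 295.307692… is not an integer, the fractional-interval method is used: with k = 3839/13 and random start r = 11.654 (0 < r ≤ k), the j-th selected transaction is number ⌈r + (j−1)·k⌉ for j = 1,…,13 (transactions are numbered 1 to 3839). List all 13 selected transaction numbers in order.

12, 307, 603, 898, 1193, 1489, 1784, 2079, 2375, 2670, 2965, 3261, 3556

j=1: r + 0k = 11.654 → ⌈·⌉ = 12
j=2: r + 1k = 306.961692… → ⌈·⌉ = 307
j=3: r + 2k = 602.269384… → ⌈·⌉ = 603
j=4: r + 3k = 897.577076… → ⌈·⌉ = 898
j=5: r + 4k = 1192.884769… → ⌈·⌉ = 1193
j=6: r + 5k = 1488.192461… → ⌈·⌉ = 1489
j=7: r + 6k = 1783.500153… → ⌈·⌉ = 1784
j=8: r + 7k = 2078.807846… → ⌈·⌉ = 2079
j=9: r + 8k = 2374.115538… → ⌈·⌉ = 2375
j=10: r + 9k = 2669.423230… → ⌈·⌉ = 2670
j=11: r + 10k = 2964.730923… → ⌈·⌉ = 2965
j=12: r + 11k = 3260.038615… → ⌈·⌉ = 3261
j=13: r + 12k = 3555.346307… → ⌈·⌉ = 3556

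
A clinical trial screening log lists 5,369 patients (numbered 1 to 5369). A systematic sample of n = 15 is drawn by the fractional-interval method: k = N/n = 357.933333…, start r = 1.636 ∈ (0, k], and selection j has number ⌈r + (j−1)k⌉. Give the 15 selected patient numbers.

2, 360, 718, 1076, 1434, 1792, 2150, 2508, 2866, 3224, 3581, 3939, 4297, 4655, 5013

j=1: r + 0k = 1.636 → ⌈·⌉ = 2
j=2: r + 1k = 359.569333… → ⌈·⌉ = 360
j=3: r + 2k = 717.502666… → ⌈·⌉ = 718
j=4: r + 3k = 1075.436 → ⌈·⌉ = 1076
j=5: r + 4k = 1433.369333… → ⌈·⌉ = 1434
j=6: r + 5k = 1791.302666… → ⌈·⌉ = 1792
j=7: r + 6k = 2149.236 → ⌈·⌉ = 2150
j=8: r + 7k = 2507.169333… → ⌈·⌉ = 2508
j=9: r + 8k = 2865.102666… → ⌈·⌉ = 2866
j=10: r + 9k = 3223.036 → ⌈·⌉ = 3224
j=11: r + 10k = 3580.969333… → ⌈·⌉ = 3581
j=12: r + 11k = 3938.902666… → ⌈·⌉ = 3939
j=13: r + 12k = 4296.836 → ⌈·⌉ = 4297
j=14: r + 13k = 4654.769333… → ⌈·⌉ = 4655
j=15: r + 14k = 5012.702666… → ⌈·⌉ = 5013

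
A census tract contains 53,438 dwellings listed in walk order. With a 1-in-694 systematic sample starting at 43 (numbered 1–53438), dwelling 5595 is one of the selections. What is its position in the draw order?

k = 694
position = (5595 − 43)/694 + 1 = 5552/694 + 1 = 8 + 1 = 9

9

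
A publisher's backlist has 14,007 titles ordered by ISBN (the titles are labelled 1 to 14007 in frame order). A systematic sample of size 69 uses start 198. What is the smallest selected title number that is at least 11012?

k = 14007/69 = 203
Steps past start: ⌈(11012 − 198)/203⌉ = ⌈10814/203⌉ = 54
Selected title: 198 + 54×203 = 11160

11160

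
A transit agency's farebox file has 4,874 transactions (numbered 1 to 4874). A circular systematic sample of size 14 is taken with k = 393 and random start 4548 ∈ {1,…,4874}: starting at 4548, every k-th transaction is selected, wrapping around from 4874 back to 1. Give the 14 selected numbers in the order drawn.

Selection 1: 4548
Selection 2: 4548 + 393 = 4941 → 4941 − 4874 = 67
Selection 3: 67 + 393 = 460
Selection 4: 460 + 393 = 853
Selection 5: 853 + 393 = 1246
Selection 6: 1246 + 393 = 1639
Selection 7: 1639 + 393 = 2032
Selection 8: 2032 + 393 = 2425
Selection 9: 2425 + 393 = 2818
Selection 10: 2818 + 393 = 3211
Selection 11: 3211 + 393 = 3604
Selection 12: 3604 + 393 = 3997
Selection 13: 3997 + 393 = 4390
Selection 14: 4390 + 393 = 4783

4548, 67, 460, 853, 1246, 1639, 2032, 2425, 2818, 3211, 3604, 3997, 4390, 4783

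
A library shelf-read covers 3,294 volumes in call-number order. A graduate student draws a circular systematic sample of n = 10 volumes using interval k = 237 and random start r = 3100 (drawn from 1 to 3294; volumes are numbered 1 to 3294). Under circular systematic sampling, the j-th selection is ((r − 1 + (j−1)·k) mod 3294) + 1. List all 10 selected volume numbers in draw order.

Selection 1: 3100
Selection 2: 3100 + 237 = 3337 → 3337 − 3294 = 43
Selection 3: 43 + 237 = 280
Selection 4: 280 + 237 = 517
Selection 5: 517 + 237 = 754
Selection 6: 754 + 237 = 991
Selection 7: 991 + 237 = 1228
Selection 8: 1228 + 237 = 1465
Selection 9: 1465 + 237 = 1702
Selection 10: 1702 + 237 = 1939

3100, 43, 280, 517, 754, 991, 1228, 1465, 1702, 1939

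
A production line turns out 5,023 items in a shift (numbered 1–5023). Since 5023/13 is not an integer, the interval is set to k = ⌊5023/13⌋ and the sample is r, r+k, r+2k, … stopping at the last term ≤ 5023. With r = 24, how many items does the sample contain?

k = ⌊5023/13⌋ = 386
Achieved size = ⌊(5023 − 24)/386⌋ + 1 = ⌊4999/386⌋ + 1 = 12 + 1 = 13
(last selection: 24 + 12×386 = 4656 ≤ 5023; next would be 5042 > 5023)

13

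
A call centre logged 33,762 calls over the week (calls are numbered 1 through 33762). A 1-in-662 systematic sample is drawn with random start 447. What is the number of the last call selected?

k = 662
51st selection = r + (51−1)·k = 447 + 50×662 = 447 + 33100 = 33547

33547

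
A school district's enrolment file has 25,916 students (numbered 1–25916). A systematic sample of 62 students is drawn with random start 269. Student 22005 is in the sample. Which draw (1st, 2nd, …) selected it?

53

k = 25916/62 = 418
position = (22005 − 269)/418 + 1 = 21736/418 + 1 = 52 + 1 = 53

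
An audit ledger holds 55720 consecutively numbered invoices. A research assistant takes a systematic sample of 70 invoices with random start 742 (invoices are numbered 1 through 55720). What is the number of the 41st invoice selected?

k = 55720/70 = 796
41st selection = r + (41−1)·k = 742 + 40×796 = 742 + 31840 = 32582

32582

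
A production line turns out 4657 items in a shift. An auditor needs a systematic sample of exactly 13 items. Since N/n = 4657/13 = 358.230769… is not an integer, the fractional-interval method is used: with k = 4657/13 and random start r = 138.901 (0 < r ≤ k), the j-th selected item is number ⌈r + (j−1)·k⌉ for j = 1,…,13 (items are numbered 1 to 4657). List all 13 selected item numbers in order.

j=1: r + 0k = 138.901 → ⌈·⌉ = 139
j=2: r + 1k = 497.131769… → ⌈·⌉ = 498
j=3: r + 2k = 855.362538… → ⌈·⌉ = 856
j=4: r + 3k = 1213.593307… → ⌈·⌉ = 1214
j=5: r + 4k = 1571.824076… → ⌈·⌉ = 1572
j=6: r + 5k = 1930.054846… → ⌈·⌉ = 1931
j=7: r + 6k = 2288.285615… → ⌈·⌉ = 2289
j=8: r + 7k = 2646.516384… → ⌈·⌉ = 2647
j=9: r + 8k = 3004.747153… → ⌈·⌉ = 3005
j=10: r + 9k = 3362.977923… → ⌈·⌉ = 3363
j=11: r + 10k = 3721.208692… → ⌈·⌉ = 3722
j=12: r + 11k = 4079.439461… → ⌈·⌉ = 4080
j=13: r + 12k = 4437.670230… → ⌈·⌉ = 4438

139, 498, 856, 1214, 1572, 1931, 2289, 2647, 3005, 3363, 3722, 4080, 4438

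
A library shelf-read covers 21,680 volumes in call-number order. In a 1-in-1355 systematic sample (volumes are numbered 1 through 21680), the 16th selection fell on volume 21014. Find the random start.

689

k = 1355
r = 21014 − (16−1)×1355 = 21014 − 20325 = 689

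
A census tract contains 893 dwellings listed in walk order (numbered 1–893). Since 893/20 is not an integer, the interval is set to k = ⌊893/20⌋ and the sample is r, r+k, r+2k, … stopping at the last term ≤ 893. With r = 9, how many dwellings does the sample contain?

k = ⌊893/20⌋ = 44
Achieved size = ⌊(893 − 9)/44⌋ + 1 = ⌊884/44⌋ + 1 = 20 + 1 = 21
(last selection: 9 + 20×44 = 889 ≤ 893; next would be 933 > 893)

21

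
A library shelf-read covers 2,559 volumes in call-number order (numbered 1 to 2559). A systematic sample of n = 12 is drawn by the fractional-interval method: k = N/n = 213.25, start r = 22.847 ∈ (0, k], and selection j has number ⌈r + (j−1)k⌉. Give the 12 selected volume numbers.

j=1: r + 0k = 22.847 → ⌈·⌉ = 23
j=2: r + 1k = 236.097 → ⌈·⌉ = 237
j=3: r + 2k = 449.347 → ⌈·⌉ = 450
j=4: r + 3k = 662.597 → ⌈·⌉ = 663
j=5: r + 4k = 875.847 → ⌈·⌉ = 876
j=6: r + 5k = 1089.097 → ⌈·⌉ = 1090
j=7: r + 6k = 1302.347 → ⌈·⌉ = 1303
j=8: r + 7k = 1515.597 → ⌈·⌉ = 1516
j=9: r + 8k = 1728.847 → ⌈·⌉ = 1729
j=10: r + 9k = 1942.097 → ⌈·⌉ = 1943
j=11: r + 10k = 2155.347 → ⌈·⌉ = 2156
j=12: r + 11k = 2368.597 → ⌈·⌉ = 2369

23, 237, 450, 663, 876, 1090, 1303, 1516, 1729, 1943, 2156, 2369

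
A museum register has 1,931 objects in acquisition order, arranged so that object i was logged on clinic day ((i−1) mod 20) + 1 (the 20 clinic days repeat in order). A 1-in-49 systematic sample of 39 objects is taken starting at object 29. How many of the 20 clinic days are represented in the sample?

Consecutive selections differ by k = 49, so their clinic day numbers differ by 49 mod 20 = 9.
gcd(49, 20) = 1, so the sample visits 20/1 = 20 distinct residues mod 20.
Start 29 is clinic day 9; the clinic days hit are 1, 2, 3, 4, 5, 6, 7, 8, 9, 10, 11, 12, 13, 14, 15, 16, 17, 18, 19, 20.

20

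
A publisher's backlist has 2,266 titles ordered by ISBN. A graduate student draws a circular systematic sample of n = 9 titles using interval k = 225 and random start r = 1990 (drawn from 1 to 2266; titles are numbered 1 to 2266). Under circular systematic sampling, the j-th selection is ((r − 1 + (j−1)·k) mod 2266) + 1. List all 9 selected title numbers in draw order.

1990, 2215, 174, 399, 624, 849, 1074, 1299, 1524

Selection 1: 1990
Selection 2: 1990 + 225 = 2215
Selection 3: 2215 + 225 = 2440 → 2440 − 2266 = 174
Selection 4: 174 + 225 = 399
Selection 5: 399 + 225 = 624
Selection 6: 624 + 225 = 849
Selection 7: 849 + 225 = 1074
Selection 8: 1074 + 225 = 1299
Selection 9: 1299 + 225 = 1524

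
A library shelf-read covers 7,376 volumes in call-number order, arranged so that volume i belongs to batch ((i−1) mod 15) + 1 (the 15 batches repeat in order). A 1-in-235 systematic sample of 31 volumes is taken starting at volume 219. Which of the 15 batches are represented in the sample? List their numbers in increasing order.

4, 9, 14

Consecutive selections differ by k = 235, so their batch numbers differ by 235 mod 15 = 10.
gcd(235, 15) = 5, so the sample visits 15/5 = 3 distinct residues mod 15.
Start 219 is batch 9; the batches hit are 4, 9, 14.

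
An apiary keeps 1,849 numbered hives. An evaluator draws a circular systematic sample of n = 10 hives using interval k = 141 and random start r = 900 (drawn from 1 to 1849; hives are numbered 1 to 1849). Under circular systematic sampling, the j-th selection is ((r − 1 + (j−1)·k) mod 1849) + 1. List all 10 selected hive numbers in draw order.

900, 1041, 1182, 1323, 1464, 1605, 1746, 38, 179, 320

Selection 1: 900
Selection 2: 900 + 141 = 1041
Selection 3: 1041 + 141 = 1182
Selection 4: 1182 + 141 = 1323
Selection 5: 1323 + 141 = 1464
Selection 6: 1464 + 141 = 1605
Selection 7: 1605 + 141 = 1746
Selection 8: 1746 + 141 = 1887 → 1887 − 1849 = 38
Selection 9: 38 + 141 = 179
Selection 10: 179 + 141 = 320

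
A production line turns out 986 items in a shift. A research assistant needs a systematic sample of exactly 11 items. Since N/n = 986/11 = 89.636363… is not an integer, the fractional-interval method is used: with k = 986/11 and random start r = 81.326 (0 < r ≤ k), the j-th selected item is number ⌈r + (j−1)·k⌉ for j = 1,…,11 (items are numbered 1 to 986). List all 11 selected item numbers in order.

j=1: r + 0k = 81.326 → ⌈·⌉ = 82
j=2: r + 1k = 170.962363… → ⌈·⌉ = 171
j=3: r + 2k = 260.598727… → ⌈·⌉ = 261
j=4: r + 3k = 350.235090… → ⌈·⌉ = 351
j=5: r + 4k = 439.871454… → ⌈·⌉ = 440
j=6: r + 5k = 529.507818… → ⌈·⌉ = 530
j=7: r + 6k = 619.144181… → ⌈·⌉ = 620
j=8: r + 7k = 708.780545… → ⌈·⌉ = 709
j=9: r + 8k = 798.416909… → ⌈·⌉ = 799
j=10: r + 9k = 888.053272… → ⌈·⌉ = 889
j=11: r + 10k = 977.689636… → ⌈·⌉ = 978

82, 171, 261, 351, 440, 530, 620, 709, 799, 889, 978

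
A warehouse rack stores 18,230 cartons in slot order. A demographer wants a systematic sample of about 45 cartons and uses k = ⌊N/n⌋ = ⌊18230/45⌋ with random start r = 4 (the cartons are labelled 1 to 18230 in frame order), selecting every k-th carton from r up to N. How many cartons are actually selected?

k = ⌊18230/45⌋ = 405
Achieved size = ⌊(18230 − 4)/405⌋ + 1 = ⌊18226/405⌋ + 1 = 45 + 1 = 46
(last selection: 4 + 45×405 = 18229 ≤ 18230; next would be 18634 > 18230)

46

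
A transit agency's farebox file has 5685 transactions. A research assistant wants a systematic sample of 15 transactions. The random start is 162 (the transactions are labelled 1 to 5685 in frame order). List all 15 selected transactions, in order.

k = N/n = 5685/15 = 379
transaction 1: 162
transaction 2: 162 + 379 = 541
transaction 3: 541 + 379 = 920
transaction 4: 920 + 379 = 1299
transaction 5: 1299 + 379 = 1678
transaction 6: 1678 + 379 = 2057
transaction 7: 2057 + 379 = 2436
transaction 8: 2436 + 379 = 2815
transaction 9: 2815 + 379 = 3194
transaction 10: 3194 + 379 = 3573
transaction 11: 3573 + 379 = 3952
transaction 12: 3952 + 379 = 4331
transaction 13: 4331 + 379 = 4710
transaction 14: 4710 + 379 = 5089
transaction 15: 5089 + 379 = 5468

162, 541, 920, 1299, 1678, 2057, 2436, 2815, 3194, 3573, 3952, 4331, 4710, 5089, 5468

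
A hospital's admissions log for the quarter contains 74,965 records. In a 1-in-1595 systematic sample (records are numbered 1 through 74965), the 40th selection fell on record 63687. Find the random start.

k = 1595
r = 63687 − (40−1)×1595 = 63687 − 62205 = 1482

1482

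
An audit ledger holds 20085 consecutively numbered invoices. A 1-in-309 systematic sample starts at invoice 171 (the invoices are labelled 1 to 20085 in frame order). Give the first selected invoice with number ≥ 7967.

k = 309
Steps past start: ⌈(7967 − 171)/309⌉ = ⌈7796/309⌉ = 26
Selected invoice: 171 + 26×309 = 8205

8205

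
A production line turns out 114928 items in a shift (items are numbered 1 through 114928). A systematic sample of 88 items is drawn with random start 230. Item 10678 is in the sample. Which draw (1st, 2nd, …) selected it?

9

k = 114928/88 = 1306
position = (10678 − 230)/1306 + 1 = 10448/1306 + 1 = 8 + 1 = 9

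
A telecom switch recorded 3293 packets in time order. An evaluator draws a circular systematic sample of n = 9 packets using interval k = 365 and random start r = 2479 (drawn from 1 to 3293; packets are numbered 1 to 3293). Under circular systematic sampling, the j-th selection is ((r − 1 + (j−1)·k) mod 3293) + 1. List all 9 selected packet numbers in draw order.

2479, 2844, 3209, 281, 646, 1011, 1376, 1741, 2106

Selection 1: 2479
Selection 2: 2479 + 365 = 2844
Selection 3: 2844 + 365 = 3209
Selection 4: 3209 + 365 = 3574 → 3574 − 3293 = 281
Selection 5: 281 + 365 = 646
Selection 6: 646 + 365 = 1011
Selection 7: 1011 + 365 = 1376
Selection 8: 1376 + 365 = 1741
Selection 9: 1741 + 365 = 2106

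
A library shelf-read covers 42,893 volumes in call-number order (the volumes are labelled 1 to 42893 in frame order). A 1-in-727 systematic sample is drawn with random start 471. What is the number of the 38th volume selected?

k = 727
38th selection = r + (38−1)·k = 471 + 37×727 = 471 + 26899 = 27370

27370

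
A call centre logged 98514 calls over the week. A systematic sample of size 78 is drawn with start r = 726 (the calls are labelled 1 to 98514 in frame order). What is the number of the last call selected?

k = 98514/78 = 1263
78th selection = r + (78−1)·k = 726 + 77×1263 = 726 + 97251 = 97977

97977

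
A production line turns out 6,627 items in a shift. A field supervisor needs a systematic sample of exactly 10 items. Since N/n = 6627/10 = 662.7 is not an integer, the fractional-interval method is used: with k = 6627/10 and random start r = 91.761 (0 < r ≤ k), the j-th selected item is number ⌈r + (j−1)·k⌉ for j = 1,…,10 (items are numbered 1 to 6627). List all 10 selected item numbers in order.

j=1: r + 0k = 91.761 → ⌈·⌉ = 92
j=2: r + 1k = 754.461 → ⌈·⌉ = 755
j=3: r + 2k = 1417.161 → ⌈·⌉ = 1418
j=4: r + 3k = 2079.861 → ⌈·⌉ = 2080
j=5: r + 4k = 2742.561 → ⌈·⌉ = 2743
j=6: r + 5k = 3405.261 → ⌈·⌉ = 3406
j=7: r + 6k = 4067.961 → ⌈·⌉ = 4068
j=8: r + 7k = 4730.661 → ⌈·⌉ = 4731
j=9: r + 8k = 5393.361 → ⌈·⌉ = 5394
j=10: r + 9k = 6056.061 → ⌈·⌉ = 6057

92, 755, 1418, 2080, 2743, 3406, 4068, 4731, 5394, 6057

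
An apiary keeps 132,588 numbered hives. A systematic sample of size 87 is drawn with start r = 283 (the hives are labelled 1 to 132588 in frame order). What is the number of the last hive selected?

k = 132588/87 = 1524
87th selection = r + (87−1)·k = 283 + 86×1524 = 283 + 131064 = 131347

131347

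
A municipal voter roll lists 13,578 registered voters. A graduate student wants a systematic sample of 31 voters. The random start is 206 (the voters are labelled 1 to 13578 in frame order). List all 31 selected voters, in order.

206, 644, 1082, 1520, 1958, 2396, 2834, 3272, 3710, 4148, 4586, 5024, 5462, 5900, 6338, 6776, 7214, 7652, 8090, 8528, 8966, 9404, 9842, 10280, 10718, 11156, 11594, 12032, 12470, 12908, 13346

k = N/n = 13578/31 = 438
voter 1: 206
voter 2: 206 + 438 = 644
voter 3: 644 + 438 = 1082
voter 4: 1082 + 438 = 1520
voter 5: 1520 + 438 = 1958
voter 6: 1958 + 438 = 2396
voter 7: 2396 + 438 = 2834
voter 8: 2834 + 438 = 3272
voter 9: 3272 + 438 = 3710
voter 10: 3710 + 438 = 4148
voter 11: 4148 + 438 = 4586
voter 12: 4586 + 438 = 5024
voter 13: 5024 + 438 = 5462
voter 14: 5462 + 438 = 5900
voter 15: 5900 + 438 = 6338
voter 16: 6338 + 438 = 6776
voter 17: 6776 + 438 = 7214
voter 18: 7214 + 438 = 7652
voter 19: 7652 + 438 = 8090
voter 20: 8090 + 438 = 8528
voter 21: 8528 + 438 = 8966
voter 22: 8966 + 438 = 9404
voter 23: 9404 + 438 = 9842
voter 24: 9842 + 438 = 10280
voter 25: 10280 + 438 = 10718
voter 26: 10718 + 438 = 11156
voter 27: 11156 + 438 = 11594
voter 28: 11594 + 438 = 12032
voter 29: 12032 + 438 = 12470
voter 30: 12470 + 438 = 12908
voter 31: 12908 + 438 = 13346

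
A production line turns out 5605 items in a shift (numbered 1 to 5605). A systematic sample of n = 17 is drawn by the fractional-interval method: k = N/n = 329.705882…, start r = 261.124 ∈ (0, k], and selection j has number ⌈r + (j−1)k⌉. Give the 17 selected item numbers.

262, 591, 921, 1251, 1580, 1910, 2240, 2570, 2899, 3229, 3559, 3888, 4218, 4548, 4878, 5207, 5537

j=1: r + 0k = 261.124 → ⌈·⌉ = 262
j=2: r + 1k = 590.829882… → ⌈·⌉ = 591
j=3: r + 2k = 920.535764… → ⌈·⌉ = 921
j=4: r + 3k = 1250.241647… → ⌈·⌉ = 1251
j=5: r + 4k = 1579.947529… → ⌈·⌉ = 1580
j=6: r + 5k = 1909.653411… → ⌈·⌉ = 1910
j=7: r + 6k = 2239.359294… → ⌈·⌉ = 2240
j=8: r + 7k = 2569.065176… → ⌈·⌉ = 2570
j=9: r + 8k = 2898.771058… → ⌈·⌉ = 2899
j=10: r + 9k = 3228.476941… → ⌈·⌉ = 3229
j=11: r + 10k = 3558.182823… → ⌈·⌉ = 3559
j=12: r + 11k = 3887.888705… → ⌈·⌉ = 3888
j=13: r + 12k = 4217.594588… → ⌈·⌉ = 4218
j=14: r + 13k = 4547.300470… → ⌈·⌉ = 4548
j=15: r + 14k = 4877.006352… → ⌈·⌉ = 4878
j=16: r + 15k = 5206.712235… → ⌈·⌉ = 5207
j=17: r + 16k = 5536.418117… → ⌈·⌉ = 5537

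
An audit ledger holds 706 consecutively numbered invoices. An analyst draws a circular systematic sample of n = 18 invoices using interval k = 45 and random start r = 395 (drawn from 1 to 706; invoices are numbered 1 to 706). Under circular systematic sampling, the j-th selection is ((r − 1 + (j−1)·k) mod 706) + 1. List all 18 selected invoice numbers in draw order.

395, 440, 485, 530, 575, 620, 665, 4, 49, 94, 139, 184, 229, 274, 319, 364, 409, 454

Selection 1: 395
Selection 2: 395 + 45 = 440
Selection 3: 440 + 45 = 485
Selection 4: 485 + 45 = 530
Selection 5: 530 + 45 = 575
Selection 6: 575 + 45 = 620
Selection 7: 620 + 45 = 665
Selection 8: 665 + 45 = 710 → 710 − 706 = 4
Selection 9: 4 + 45 = 49
Selection 10: 49 + 45 = 94
Selection 11: 94 + 45 = 139
Selection 12: 139 + 45 = 184
Selection 13: 184 + 45 = 229
Selection 14: 229 + 45 = 274
Selection 15: 274 + 45 = 319
Selection 16: 319 + 45 = 364
Selection 17: 364 + 45 = 409
Selection 18: 409 + 45 = 454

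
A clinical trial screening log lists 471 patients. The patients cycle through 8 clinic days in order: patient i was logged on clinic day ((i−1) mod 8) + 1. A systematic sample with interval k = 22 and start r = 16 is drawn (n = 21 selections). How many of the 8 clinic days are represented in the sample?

4

Consecutive selections differ by k = 22, so their clinic day numbers differ by 22 mod 8 = 6.
gcd(22, 8) = 2, so the sample visits 8/2 = 4 distinct residues mod 8.
Start 16 is clinic day 8; the clinic days hit are 2, 4, 6, 8.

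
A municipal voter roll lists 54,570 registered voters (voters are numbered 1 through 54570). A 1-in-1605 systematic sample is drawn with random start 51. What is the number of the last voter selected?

53016

k = 1605
34th selection = r + (34−1)·k = 51 + 33×1605 = 51 + 52965 = 53016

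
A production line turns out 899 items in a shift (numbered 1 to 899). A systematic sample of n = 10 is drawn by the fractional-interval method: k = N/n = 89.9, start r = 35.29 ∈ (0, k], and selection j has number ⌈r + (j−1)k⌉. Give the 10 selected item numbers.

j=1: r + 0k = 35.29 → ⌈·⌉ = 36
j=2: r + 1k = 125.19 → ⌈·⌉ = 126
j=3: r + 2k = 215.09 → ⌈·⌉ = 216
j=4: r + 3k = 304.99 → ⌈·⌉ = 305
j=5: r + 4k = 394.89 → ⌈·⌉ = 395
j=6: r + 5k = 484.79 → ⌈·⌉ = 485
j=7: r + 6k = 574.69 → ⌈·⌉ = 575
j=8: r + 7k = 664.59 → ⌈·⌉ = 665
j=9: r + 8k = 754.49 → ⌈·⌉ = 755
j=10: r + 9k = 844.39 → ⌈·⌉ = 845

36, 126, 216, 305, 395, 485, 575, 665, 755, 845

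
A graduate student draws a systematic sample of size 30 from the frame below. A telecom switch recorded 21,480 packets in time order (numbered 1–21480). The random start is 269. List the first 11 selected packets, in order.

269, 985, 1701, 2417, 3133, 3849, 4565, 5281, 5997, 6713, 7429

k = N/n = 21480/30 = 716
packet 1: 269
packet 2: 269 + 716 = 985
packet 3: 985 + 716 = 1701
packet 4: 1701 + 716 = 2417
packet 5: 2417 + 716 = 3133
packet 6: 3133 + 716 = 3849
packet 7: 3849 + 716 = 4565
packet 8: 4565 + 716 = 5281
packet 9: 5281 + 716 = 5997
packet 10: 5997 + 716 = 6713
packet 11: 6713 + 716 = 7429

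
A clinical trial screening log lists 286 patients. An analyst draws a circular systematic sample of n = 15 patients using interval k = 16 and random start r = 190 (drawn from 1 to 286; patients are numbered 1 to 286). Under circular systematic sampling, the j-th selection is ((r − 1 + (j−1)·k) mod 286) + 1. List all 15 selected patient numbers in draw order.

190, 206, 222, 238, 254, 270, 286, 16, 32, 48, 64, 80, 96, 112, 128

Selection 1: 190
Selection 2: 190 + 16 = 206
Selection 3: 206 + 16 = 222
Selection 4: 222 + 16 = 238
Selection 5: 238 + 16 = 254
Selection 6: 254 + 16 = 270
Selection 7: 270 + 16 = 286
Selection 8: 286 + 16 = 302 → 302 − 286 = 16
Selection 9: 16 + 16 = 32
Selection 10: 32 + 16 = 48
Selection 11: 48 + 16 = 64
Selection 12: 64 + 16 = 80
Selection 13: 80 + 16 = 96
Selection 14: 96 + 16 = 112
Selection 15: 112 + 16 = 128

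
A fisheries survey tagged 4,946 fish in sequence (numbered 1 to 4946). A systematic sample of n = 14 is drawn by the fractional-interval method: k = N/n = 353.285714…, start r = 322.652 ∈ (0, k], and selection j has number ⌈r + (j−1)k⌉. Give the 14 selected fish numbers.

323, 676, 1030, 1383, 1736, 2090, 2443, 2796, 3149, 3503, 3856, 4209, 4563, 4916

j=1: r + 0k = 322.652 → ⌈·⌉ = 323
j=2: r + 1k = 675.937714… → ⌈·⌉ = 676
j=3: r + 2k = 1029.223428… → ⌈·⌉ = 1030
j=4: r + 3k = 1382.509142… → ⌈·⌉ = 1383
j=5: r + 4k = 1735.794857… → ⌈·⌉ = 1736
j=6: r + 5k = 2089.080571… → ⌈·⌉ = 2090
j=7: r + 6k = 2442.366285… → ⌈·⌉ = 2443
j=8: r + 7k = 2795.652 → ⌈·⌉ = 2796
j=9: r + 8k = 3148.937714… → ⌈·⌉ = 3149
j=10: r + 9k = 3502.223428… → ⌈·⌉ = 3503
j=11: r + 10k = 3855.509142… → ⌈·⌉ = 3856
j=12: r + 11k = 4208.794857… → ⌈·⌉ = 4209
j=13: r + 12k = 4562.080571… → ⌈·⌉ = 4563
j=14: r + 13k = 4915.366285… → ⌈·⌉ = 4916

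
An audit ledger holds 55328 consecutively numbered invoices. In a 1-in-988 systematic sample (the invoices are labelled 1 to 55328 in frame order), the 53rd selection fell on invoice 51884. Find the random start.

k = 988
r = 51884 − (53−1)×988 = 51884 − 51376 = 508

508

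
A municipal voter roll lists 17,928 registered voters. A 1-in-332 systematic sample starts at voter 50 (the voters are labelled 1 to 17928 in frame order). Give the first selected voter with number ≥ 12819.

12998

k = 332
Steps past start: ⌈(12819 − 50)/332⌉ = ⌈12769/332⌉ = 39
Selected voter: 50 + 39×332 = 12998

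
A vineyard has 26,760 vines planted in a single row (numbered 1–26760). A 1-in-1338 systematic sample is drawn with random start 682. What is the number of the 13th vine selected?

k = 1338
13th selection = r + (13−1)·k = 682 + 12×1338 = 682 + 16056 = 16738

16738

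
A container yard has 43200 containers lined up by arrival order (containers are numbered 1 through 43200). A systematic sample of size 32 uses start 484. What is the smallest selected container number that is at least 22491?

k = 43200/32 = 1350
Steps past start: ⌈(22491 − 484)/1350⌉ = ⌈22007/1350⌉ = 17
Selected container: 484 + 17×1350 = 23434

23434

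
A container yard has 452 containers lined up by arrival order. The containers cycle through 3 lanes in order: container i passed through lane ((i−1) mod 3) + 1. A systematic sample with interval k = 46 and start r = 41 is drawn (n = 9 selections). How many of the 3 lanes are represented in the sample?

3

Consecutive selections differ by k = 46, so their lane numbers differ by 46 mod 3 = 1.
gcd(46, 3) = 1, so the sample visits 3/1 = 3 distinct residues mod 3.
Start 41 is lane 2; the lanes hit are 1, 2, 3.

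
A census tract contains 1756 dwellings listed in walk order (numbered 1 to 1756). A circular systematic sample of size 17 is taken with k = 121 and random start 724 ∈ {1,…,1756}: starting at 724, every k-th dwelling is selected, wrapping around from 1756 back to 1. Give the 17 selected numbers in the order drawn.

724, 845, 966, 1087, 1208, 1329, 1450, 1571, 1692, 57, 178, 299, 420, 541, 662, 783, 904

Selection 1: 724
Selection 2: 724 + 121 = 845
Selection 3: 845 + 121 = 966
Selection 4: 966 + 121 = 1087
Selection 5: 1087 + 121 = 1208
Selection 6: 1208 + 121 = 1329
Selection 7: 1329 + 121 = 1450
Selection 8: 1450 + 121 = 1571
Selection 9: 1571 + 121 = 1692
Selection 10: 1692 + 121 = 1813 → 1813 − 1756 = 57
Selection 11: 57 + 121 = 178
Selection 12: 178 + 121 = 299
Selection 13: 299 + 121 = 420
Selection 14: 420 + 121 = 541
Selection 15: 541 + 121 = 662
Selection 16: 662 + 121 = 783
Selection 17: 783 + 121 = 904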